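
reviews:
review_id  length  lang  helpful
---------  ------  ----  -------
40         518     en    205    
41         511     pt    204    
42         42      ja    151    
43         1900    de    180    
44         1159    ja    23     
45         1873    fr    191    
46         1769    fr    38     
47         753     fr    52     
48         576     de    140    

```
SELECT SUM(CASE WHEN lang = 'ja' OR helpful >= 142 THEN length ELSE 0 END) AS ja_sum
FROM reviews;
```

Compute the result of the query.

review_id=40: ✓ → 518
review_id=41: ✓ → 511
review_id=42: ✓ → 42
review_id=43: ✓ → 1900
review_id=44: ✓ → 1159
review_id=45: ✓ → 1873
review_id=46: ✗
review_id=47: ✗
review_id=48: ✗
ja_sum = 518 + 511 + 42 + 1900 + 1159 + 1873 = 6003

6003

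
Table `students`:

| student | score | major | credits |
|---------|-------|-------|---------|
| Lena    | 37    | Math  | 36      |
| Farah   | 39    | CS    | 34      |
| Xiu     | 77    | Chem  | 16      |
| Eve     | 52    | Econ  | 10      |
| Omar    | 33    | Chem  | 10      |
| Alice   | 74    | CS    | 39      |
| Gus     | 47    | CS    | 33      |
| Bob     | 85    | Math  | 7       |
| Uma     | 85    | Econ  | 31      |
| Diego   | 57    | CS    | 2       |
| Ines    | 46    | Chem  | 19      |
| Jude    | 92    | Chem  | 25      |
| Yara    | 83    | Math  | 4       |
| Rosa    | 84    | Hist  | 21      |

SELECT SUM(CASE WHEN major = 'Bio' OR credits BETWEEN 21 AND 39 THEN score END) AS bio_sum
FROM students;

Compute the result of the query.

458

student=Lena: ✓ → 37
student=Farah: ✓ → 39
student=Xiu: ✗
student=Eve: ✗
student=Omar: ✗
student=Alice: ✓ → 74
student=Gus: ✓ → 47
student=Bob: ✗
student=Uma: ✓ → 85
student=Diego: ✗
student=Ines: ✗
student=Jude: ✓ → 92
student=Yara: ✗
student=Rosa: ✓ → 84
bio_sum = 37 + 39 + 74 + 47 + 85 + 92 + 84 = 458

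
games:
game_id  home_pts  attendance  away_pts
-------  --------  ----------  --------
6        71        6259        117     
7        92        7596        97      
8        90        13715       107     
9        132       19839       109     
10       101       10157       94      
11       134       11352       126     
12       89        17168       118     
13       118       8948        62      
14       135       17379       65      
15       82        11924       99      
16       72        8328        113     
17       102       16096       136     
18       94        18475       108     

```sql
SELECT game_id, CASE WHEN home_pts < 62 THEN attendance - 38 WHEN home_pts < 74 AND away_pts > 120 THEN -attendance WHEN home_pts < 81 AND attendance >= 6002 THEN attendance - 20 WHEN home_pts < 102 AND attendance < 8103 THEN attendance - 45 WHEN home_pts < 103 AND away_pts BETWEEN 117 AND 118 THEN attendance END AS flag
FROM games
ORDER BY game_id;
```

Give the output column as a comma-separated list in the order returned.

6239, 7551, NULL, NULL, NULL, NULL, 17168, NULL, NULL, NULL, 8308, NULL, NULL

game_id=6: home_pts < 81 AND attendance >= 6002 → 6239
game_id=7: home_pts < 102 AND attendance < 8103 → 7551
game_id=8: (no match → NULL) → NULL
game_id=9: (no match → NULL) → NULL
game_id=10: (no match → NULL) → NULL
game_id=11: (no match → NULL) → NULL
game_id=12: home_pts < 103 AND away_pts BETWEEN 117 AND 118 → 17168
game_id=13: (no match → NULL) → NULL
game_id=14: (no match → NULL) → NULL
game_id=15: (no match → NULL) → NULL
game_id=16: home_pts < 81 AND attendance >= 6002 → 8308
game_id=17: (no match → NULL) → NULL
game_id=18: (no match → NULL) → NULL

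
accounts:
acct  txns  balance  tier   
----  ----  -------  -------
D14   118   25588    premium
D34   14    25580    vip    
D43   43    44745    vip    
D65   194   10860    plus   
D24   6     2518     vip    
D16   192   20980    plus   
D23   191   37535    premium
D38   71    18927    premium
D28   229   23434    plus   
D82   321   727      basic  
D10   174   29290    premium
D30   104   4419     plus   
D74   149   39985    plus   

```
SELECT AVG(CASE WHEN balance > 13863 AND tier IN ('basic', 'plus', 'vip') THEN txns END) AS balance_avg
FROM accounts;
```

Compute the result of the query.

125.4

acct=D14: ✗
acct=D34: ✓ → 14
acct=D43: ✓ → 43
acct=D65: ✗
acct=D24: ✗
acct=D16: ✓ → 192
acct=D23: ✗
acct=D38: ✗
acct=D28: ✓ → 229
acct=D82: ✗
acct=D10: ✗
acct=D30: ✗
acct=D74: ✓ → 149
balance_avg = (14 + 43 + 192 + 229 + 149) / 5 = 125.4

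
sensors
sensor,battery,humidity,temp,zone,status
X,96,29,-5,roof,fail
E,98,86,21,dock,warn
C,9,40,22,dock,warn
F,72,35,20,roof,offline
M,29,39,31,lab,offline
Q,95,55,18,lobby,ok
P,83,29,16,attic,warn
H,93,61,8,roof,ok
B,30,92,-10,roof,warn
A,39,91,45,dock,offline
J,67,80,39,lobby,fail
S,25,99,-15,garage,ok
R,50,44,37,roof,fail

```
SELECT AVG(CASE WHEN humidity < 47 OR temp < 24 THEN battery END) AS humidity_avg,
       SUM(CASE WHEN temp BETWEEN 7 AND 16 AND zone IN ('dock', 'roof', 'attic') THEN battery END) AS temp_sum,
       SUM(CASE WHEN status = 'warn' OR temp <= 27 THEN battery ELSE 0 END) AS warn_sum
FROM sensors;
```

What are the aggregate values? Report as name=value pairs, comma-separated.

[humidity_avg: humidity < 47 OR temp < 24]
sensor=X: ✓ → 96
sensor=E: ✓ → 98
sensor=C: ✓ → 9
sensor=F: ✓ → 72
sensor=M: ✓ → 29
sensor=Q: ✓ → 95
sensor=P: ✓ → 83
sensor=H: ✓ → 93
sensor=B: ✓ → 30
sensor=A: ✗
sensor=J: ✗
sensor=S: ✓ → 25
sensor=R: ✓ → 50
humidity_avg = (96 + 98 + 9 + 72 + 29 + 95 + 83 + 93 + 30 + 25 + 50) / 11 = 61.8181818182
—
[temp_sum: temp BETWEEN 7 AND 16 AND zone IN ('dock', 'roof', 'attic')]
sensor=X: ✗
sensor=E: ✗
sensor=C: ✗
sensor=F: ✗
sensor=M: ✗
sensor=Q: ✗
sensor=P: ✓ → 83
sensor=H: ✓ → 93
sensor=B: ✗
sensor=A: ✗
sensor=J: ✗
sensor=S: ✗
sensor=R: ✗
temp_sum = 83 + 93 = 176
—
[warn_sum: status = 'warn' OR temp <= 27]
sensor=X: ✓ → 96
sensor=E: ✓ → 98
sensor=C: ✓ → 9
sensor=F: ✓ → 72
sensor=M: ✗
sensor=Q: ✓ → 95
sensor=P: ✓ → 83
sensor=H: ✓ → 93
sensor=B: ✓ → 30
sensor=A: ✗
sensor=J: ✗
sensor=S: ✓ → 25
sensor=R: ✗
warn_sum = 96 + 98 + 9 + 72 + 95 + 83 + 93 + 30 + 25 = 601

humidity_avg=61.8181818182, temp_sum=176, warn_sum=601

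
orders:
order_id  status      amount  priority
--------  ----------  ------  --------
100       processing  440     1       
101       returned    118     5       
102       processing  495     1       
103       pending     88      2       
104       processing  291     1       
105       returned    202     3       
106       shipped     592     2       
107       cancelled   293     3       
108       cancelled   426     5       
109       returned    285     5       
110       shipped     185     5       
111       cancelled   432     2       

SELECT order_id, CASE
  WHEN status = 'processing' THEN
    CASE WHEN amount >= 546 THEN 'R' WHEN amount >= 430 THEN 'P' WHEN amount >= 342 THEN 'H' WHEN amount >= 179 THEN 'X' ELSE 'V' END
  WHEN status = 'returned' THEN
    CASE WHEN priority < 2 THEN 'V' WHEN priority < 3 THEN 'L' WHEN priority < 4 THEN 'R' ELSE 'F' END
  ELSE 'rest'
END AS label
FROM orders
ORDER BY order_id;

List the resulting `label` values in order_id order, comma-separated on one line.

order_id=100: status='processing' → inner[amount >= 430] → P
order_id=101: status='returned' → inner[ELSE] → F
order_id=102: status='processing' → inner[amount >= 430] → P
order_id=103: status='pending' → outer ELSE → rest
order_id=104: status='processing' → inner[amount >= 179] → X
order_id=105: status='returned' → inner[priority < 4] → R
order_id=106: status='shipped' → outer ELSE → rest
order_id=107: status='cancelled' → outer ELSE → rest
order_id=108: status='cancelled' → outer ELSE → rest
order_id=109: status='returned' → inner[ELSE] → F
order_id=110: status='shipped' → outer ELSE → rest
order_id=111: status='cancelled' → outer ELSE → rest

P, F, P, rest, X, R, rest, rest, rest, F, rest, rest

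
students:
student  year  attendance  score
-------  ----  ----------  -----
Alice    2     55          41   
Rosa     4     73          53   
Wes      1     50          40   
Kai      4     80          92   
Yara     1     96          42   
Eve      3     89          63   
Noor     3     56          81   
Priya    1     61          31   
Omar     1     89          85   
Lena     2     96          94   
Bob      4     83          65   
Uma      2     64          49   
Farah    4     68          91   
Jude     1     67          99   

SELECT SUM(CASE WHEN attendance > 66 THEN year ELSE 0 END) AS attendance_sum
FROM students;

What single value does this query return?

student=Alice: ✗
student=Rosa: ✓ → 4
student=Wes: ✗
student=Kai: ✓ → 4
student=Yara: ✓ → 1
student=Eve: ✓ → 3
student=Noor: ✗
student=Priya: ✗
student=Omar: ✓ → 1
student=Lena: ✓ → 2
student=Bob: ✓ → 4
student=Uma: ✗
student=Farah: ✓ → 4
student=Jude: ✓ → 1
attendance_sum = 4 + 4 + 1 + 3 + 1 + 2 + 4 + 4 + 1 = 24

24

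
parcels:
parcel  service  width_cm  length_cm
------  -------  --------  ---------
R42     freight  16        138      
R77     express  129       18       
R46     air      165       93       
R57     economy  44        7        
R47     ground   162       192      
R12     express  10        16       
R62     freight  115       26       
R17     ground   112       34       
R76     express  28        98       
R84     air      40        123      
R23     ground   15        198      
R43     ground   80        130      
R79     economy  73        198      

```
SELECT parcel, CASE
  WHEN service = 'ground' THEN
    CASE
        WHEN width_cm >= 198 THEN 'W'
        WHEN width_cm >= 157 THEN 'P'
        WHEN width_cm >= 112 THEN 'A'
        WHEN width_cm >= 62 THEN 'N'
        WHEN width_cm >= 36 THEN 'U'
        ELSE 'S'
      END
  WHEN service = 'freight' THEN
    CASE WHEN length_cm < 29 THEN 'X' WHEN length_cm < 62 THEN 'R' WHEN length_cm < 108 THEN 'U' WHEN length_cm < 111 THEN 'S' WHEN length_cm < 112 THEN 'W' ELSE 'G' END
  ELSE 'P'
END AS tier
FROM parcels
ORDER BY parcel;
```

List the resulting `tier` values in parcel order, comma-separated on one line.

P, A, S, G, N, P, P, P, X, P, P, P, P

parcel=R12: service='express' → outer ELSE → P
parcel=R17: service='ground' → inner[width_cm >= 112] → A
parcel=R23: service='ground' → inner[ELSE] → S
parcel=R42: service='freight' → inner[ELSE] → G
parcel=R43: service='ground' → inner[width_cm >= 62] → N
parcel=R46: service='air' → outer ELSE → P
parcel=R47: service='ground' → inner[width_cm >= 157] → P
parcel=R57: service='economy' → outer ELSE → P
parcel=R62: service='freight' → inner[length_cm < 29] → X
parcel=R76: service='express' → outer ELSE → P
parcel=R77: service='express' → outer ELSE → P
parcel=R79: service='economy' → outer ELSE → P
parcel=R84: service='air' → outer ELSE → P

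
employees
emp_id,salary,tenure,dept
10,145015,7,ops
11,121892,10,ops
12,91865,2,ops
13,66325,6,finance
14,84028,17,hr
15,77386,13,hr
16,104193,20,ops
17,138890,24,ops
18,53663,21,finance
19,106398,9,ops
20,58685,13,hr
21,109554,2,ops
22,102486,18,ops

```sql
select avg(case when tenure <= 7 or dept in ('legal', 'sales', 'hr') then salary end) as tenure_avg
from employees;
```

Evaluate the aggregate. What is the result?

emp_id=10: ✓ → 145015
emp_id=11: ✗
emp_id=12: ✓ → 91865
emp_id=13: ✓ → 66325
emp_id=14: ✓ → 84028
emp_id=15: ✓ → 77386
emp_id=16: ✗
emp_id=17: ✗
emp_id=18: ✗
emp_id=19: ✗
emp_id=20: ✓ → 58685
emp_id=21: ✓ → 109554
emp_id=22: ✗
tenure_avg = (145015 + 91865 + 66325 + 84028 + 77386 + 58685 + 109554) / 7 = 90408.2857142857

90408.2857142857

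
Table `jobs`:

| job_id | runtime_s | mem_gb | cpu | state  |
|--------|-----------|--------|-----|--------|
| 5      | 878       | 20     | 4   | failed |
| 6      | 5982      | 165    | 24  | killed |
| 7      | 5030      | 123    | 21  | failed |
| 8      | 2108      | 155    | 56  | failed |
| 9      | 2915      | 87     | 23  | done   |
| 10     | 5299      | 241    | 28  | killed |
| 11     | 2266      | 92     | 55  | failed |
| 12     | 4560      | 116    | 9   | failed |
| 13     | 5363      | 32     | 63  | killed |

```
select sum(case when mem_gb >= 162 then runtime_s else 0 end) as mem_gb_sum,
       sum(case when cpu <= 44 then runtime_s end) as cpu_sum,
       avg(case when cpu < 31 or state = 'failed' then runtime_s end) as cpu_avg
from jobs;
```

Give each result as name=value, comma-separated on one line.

[mem_gb_sum: mem_gb >= 162]
job_id=5: ✗
job_id=6: ✓ → 5982
job_id=7: ✗
job_id=8: ✗
job_id=9: ✗
job_id=10: ✓ → 5299
job_id=11: ✗
job_id=12: ✗
job_id=13: ✗
mem_gb_sum = 5982 + 5299 = 11281
—
[cpu_sum: cpu <= 44]
job_id=5: ✓ → 878
job_id=6: ✓ → 5982
job_id=7: ✓ → 5030
job_id=8: ✗
job_id=9: ✓ → 2915
job_id=10: ✓ → 5299
job_id=11: ✗
job_id=12: ✓ → 4560
job_id=13: ✗
cpu_sum = 878 + 5982 + 5030 + 2915 + 5299 + 4560 = 24664
—
[cpu_avg: cpu < 31 or state = 'failed']
job_id=5: ✓ → 878
job_id=6: ✓ → 5982
job_id=7: ✓ → 5030
job_id=8: ✓ → 2108
job_id=9: ✓ → 2915
job_id=10: ✓ → 5299
job_id=11: ✓ → 2266
job_id=12: ✓ → 4560
job_id=13: ✗
cpu_avg = (878 + 5982 + 5030 + 2108 + 2915 + 5299 + 2266 + 4560) / 8 = 3629.75

mem_gb_sum=11281, cpu_sum=24664, cpu_avg=3629.75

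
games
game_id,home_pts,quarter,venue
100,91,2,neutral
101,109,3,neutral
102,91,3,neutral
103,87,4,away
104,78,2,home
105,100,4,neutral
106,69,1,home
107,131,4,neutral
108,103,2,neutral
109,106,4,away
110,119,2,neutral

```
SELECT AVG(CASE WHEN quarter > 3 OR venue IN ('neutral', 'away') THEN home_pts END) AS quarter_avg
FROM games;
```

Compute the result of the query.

104.1111111111

game_id=100: ✓ → 91
game_id=101: ✓ → 109
game_id=102: ✓ → 91
game_id=103: ✓ → 87
game_id=104: ✗
game_id=105: ✓ → 100
game_id=106: ✗
game_id=107: ✓ → 131
game_id=108: ✓ → 103
game_id=109: ✓ → 106
game_id=110: ✓ → 119
quarter_avg = (91 + 109 + 91 + 87 + 100 + 131 + 103 + 106 + 119) / 9 = 104.1111111111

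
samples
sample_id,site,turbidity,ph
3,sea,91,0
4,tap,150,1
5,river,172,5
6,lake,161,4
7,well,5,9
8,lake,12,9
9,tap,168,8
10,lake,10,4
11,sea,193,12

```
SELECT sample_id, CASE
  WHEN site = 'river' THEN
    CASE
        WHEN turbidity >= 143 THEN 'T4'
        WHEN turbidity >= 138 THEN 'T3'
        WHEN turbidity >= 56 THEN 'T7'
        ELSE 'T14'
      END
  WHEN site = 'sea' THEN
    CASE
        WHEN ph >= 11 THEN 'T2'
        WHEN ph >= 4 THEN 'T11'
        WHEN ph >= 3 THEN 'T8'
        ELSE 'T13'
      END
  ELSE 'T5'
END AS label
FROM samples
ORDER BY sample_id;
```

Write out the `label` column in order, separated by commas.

T13, T5, T4, T5, T5, T5, T5, T5, T2

sample_id=3: site='sea' → inner[ELSE] → T13
sample_id=4: site='tap' → outer ELSE → T5
sample_id=5: site='river' → inner[turbidity >= 143] → T4
sample_id=6: site='lake' → outer ELSE → T5
sample_id=7: site='well' → outer ELSE → T5
sample_id=8: site='lake' → outer ELSE → T5
sample_id=9: site='tap' → outer ELSE → T5
sample_id=10: site='lake' → outer ELSE → T5
sample_id=11: site='sea' → inner[ph >= 11] → T2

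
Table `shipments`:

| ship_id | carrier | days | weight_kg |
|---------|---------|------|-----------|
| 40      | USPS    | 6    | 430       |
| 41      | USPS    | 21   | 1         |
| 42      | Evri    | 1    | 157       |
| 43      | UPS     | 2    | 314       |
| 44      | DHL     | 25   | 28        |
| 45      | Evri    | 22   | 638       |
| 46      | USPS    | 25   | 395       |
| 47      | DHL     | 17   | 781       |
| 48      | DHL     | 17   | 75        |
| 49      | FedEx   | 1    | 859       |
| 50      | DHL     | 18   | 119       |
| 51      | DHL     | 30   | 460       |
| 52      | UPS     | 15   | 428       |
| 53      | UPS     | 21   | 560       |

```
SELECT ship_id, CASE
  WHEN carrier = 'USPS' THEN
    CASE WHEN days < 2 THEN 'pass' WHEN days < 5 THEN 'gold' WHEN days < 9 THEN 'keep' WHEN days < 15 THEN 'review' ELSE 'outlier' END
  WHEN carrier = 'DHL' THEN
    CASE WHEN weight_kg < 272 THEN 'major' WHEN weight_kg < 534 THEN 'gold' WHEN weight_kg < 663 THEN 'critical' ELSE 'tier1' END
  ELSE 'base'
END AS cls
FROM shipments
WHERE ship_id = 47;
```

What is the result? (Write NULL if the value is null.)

tier1

ship_id = 47: carrier=DHL, days=17, weight_kg=781.
carrier='DHL' → inner[ELSE] → tier1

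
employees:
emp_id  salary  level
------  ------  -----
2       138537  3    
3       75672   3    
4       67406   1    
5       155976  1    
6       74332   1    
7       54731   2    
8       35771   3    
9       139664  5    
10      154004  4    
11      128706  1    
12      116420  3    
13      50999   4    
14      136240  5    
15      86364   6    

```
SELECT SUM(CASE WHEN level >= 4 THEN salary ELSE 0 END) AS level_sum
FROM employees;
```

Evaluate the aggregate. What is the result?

567271

emp_id=2: ✗
emp_id=3: ✗
emp_id=4: ✗
emp_id=5: ✗
emp_id=6: ✗
emp_id=7: ✗
emp_id=8: ✗
emp_id=9: ✓ → 139664
emp_id=10: ✓ → 154004
emp_id=11: ✗
emp_id=12: ✗
emp_id=13: ✓ → 50999
emp_id=14: ✓ → 136240
emp_id=15: ✓ → 86364
level_sum = 139664 + 154004 + 50999 + 136240 + 86364 = 567271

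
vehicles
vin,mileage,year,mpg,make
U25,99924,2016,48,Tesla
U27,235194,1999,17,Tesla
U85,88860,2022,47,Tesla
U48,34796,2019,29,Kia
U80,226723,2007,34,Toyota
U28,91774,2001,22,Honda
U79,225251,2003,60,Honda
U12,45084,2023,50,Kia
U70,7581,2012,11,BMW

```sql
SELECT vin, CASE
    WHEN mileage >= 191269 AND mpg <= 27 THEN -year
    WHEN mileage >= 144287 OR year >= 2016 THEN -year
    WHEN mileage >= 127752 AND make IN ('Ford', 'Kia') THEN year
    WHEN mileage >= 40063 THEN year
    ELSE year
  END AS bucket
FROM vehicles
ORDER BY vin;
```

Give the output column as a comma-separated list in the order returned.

-2023, -2016, -1999, 2001, -2019, 2012, -2003, -2007, -2022

vin=U12: mileage >= 144287 OR year >= 2016 → -2023
vin=U25: mileage >= 144287 OR year >= 2016 → -2016
vin=U27: mileage >= 191269 AND mpg <= 27 → -1999
vin=U28: mileage >= 40063 → 2001
vin=U48: mileage >= 144287 OR year >= 2016 → -2019
vin=U70: ELSE → 2012
vin=U79: mileage >= 144287 OR year >= 2016 → -2003
vin=U80: mileage >= 144287 OR year >= 2016 → -2007
vin=U85: mileage >= 144287 OR year >= 2016 → -2022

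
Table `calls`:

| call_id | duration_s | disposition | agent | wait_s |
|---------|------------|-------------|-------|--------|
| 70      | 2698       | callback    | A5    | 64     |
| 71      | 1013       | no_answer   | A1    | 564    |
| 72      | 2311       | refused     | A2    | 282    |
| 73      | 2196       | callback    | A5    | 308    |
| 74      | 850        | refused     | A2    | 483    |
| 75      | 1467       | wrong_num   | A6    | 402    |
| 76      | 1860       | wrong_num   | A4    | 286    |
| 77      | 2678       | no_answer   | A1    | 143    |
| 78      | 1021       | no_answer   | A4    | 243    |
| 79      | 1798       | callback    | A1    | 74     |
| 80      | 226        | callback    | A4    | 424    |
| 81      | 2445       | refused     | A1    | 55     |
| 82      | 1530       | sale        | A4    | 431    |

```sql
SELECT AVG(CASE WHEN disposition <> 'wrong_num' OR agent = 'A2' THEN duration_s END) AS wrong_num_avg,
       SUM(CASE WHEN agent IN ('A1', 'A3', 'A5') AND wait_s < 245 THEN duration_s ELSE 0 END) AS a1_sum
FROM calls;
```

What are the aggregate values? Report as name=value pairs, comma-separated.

wrong_num_avg=1706, a1_sum=9619

[wrong_num_avg: disposition <> 'wrong_num' OR agent = 'A2']
call_id=70: ✓ → 2698
call_id=71: ✓ → 1013
call_id=72: ✓ → 2311
call_id=73: ✓ → 2196
call_id=74: ✓ → 850
call_id=75: ✗
call_id=76: ✗
call_id=77: ✓ → 2678
call_id=78: ✓ → 1021
call_id=79: ✓ → 1798
call_id=80: ✓ → 226
call_id=81: ✓ → 2445
call_id=82: ✓ → 1530
wrong_num_avg = (2698 + 1013 + 2311 + 2196 + 850 + 2678 + 1021 + 1798 + 226 + 2445 + 1530) / 11 = 1706
—
[a1_sum: agent IN ('A1', 'A3', 'A5') AND wait_s < 245]
call_id=70: ✓ → 2698
call_id=71: ✗
call_id=72: ✗
call_id=73: ✗
call_id=74: ✗
call_id=75: ✗
call_id=76: ✗
call_id=77: ✓ → 2678
call_id=78: ✗
call_id=79: ✓ → 1798
call_id=80: ✗
call_id=81: ✓ → 2445
call_id=82: ✗
a1_sum = 2698 + 2678 + 1798 + 2445 = 9619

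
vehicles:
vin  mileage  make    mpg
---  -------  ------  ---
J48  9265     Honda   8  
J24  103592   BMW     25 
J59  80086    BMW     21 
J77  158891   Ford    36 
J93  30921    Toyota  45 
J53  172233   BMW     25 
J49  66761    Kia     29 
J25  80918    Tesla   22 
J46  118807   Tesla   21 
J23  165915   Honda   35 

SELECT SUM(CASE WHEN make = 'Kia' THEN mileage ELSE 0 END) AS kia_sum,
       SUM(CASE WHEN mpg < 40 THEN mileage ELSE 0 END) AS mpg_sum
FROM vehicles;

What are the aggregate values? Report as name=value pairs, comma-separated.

kia_sum=66761, mpg_sum=956468

[kia_sum: make = 'Kia']
vin=J48: ✗
vin=J24: ✗
vin=J59: ✗
vin=J77: ✗
vin=J93: ✗
vin=J53: ✗
vin=J49: ✓ → 66761
vin=J25: ✗
vin=J46: ✗
vin=J23: ✗
kia_sum = 66761
—
[mpg_sum: mpg < 40]
vin=J48: ✓ → 9265
vin=J24: ✓ → 103592
vin=J59: ✓ → 80086
vin=J77: ✓ → 158891
vin=J93: ✗
vin=J53: ✓ → 172233
vin=J49: ✓ → 66761
vin=J25: ✓ → 80918
vin=J46: ✓ → 118807
vin=J23: ✓ → 165915
mpg_sum = 9265 + 103592 + 80086 + 158891 + 172233 + 66761 + 80918 + 118807 + 165915 = 956468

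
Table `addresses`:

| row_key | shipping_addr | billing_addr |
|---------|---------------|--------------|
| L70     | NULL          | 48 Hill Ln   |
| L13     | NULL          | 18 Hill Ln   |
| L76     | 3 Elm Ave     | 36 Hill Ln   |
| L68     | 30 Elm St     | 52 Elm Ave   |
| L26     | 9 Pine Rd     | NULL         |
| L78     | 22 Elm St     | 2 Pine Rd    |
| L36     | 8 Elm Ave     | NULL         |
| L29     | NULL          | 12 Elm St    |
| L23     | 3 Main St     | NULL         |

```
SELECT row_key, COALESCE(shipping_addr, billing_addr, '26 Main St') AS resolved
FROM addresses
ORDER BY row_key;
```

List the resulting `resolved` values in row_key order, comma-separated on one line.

18 Hill Ln, 3 Main St, 9 Pine Rd, 12 Elm St, 8 Elm Ave, 30 Elm St, 48 Hill Ln, 3 Elm Ave, 22 Elm St

row_key=L13: shipping_addr=NULL, billing_addr=18 Hill Ln → 18 Hill Ln
row_key=L23: shipping_addr=3 Main St → 3 Main St
row_key=L26: shipping_addr=9 Pine Rd → 9 Pine Rd
row_key=L29: shipping_addr=NULL, billing_addr=12 Elm St → 12 Elm St
row_key=L36: shipping_addr=8 Elm Ave → 8 Elm Ave
row_key=L68: shipping_addr=30 Elm St → 30 Elm St
row_key=L70: shipping_addr=NULL, billing_addr=48 Hill Ln → 48 Hill Ln
row_key=L76: shipping_addr=3 Elm Ave → 3 Elm Ave
row_key=L78: shipping_addr=22 Elm St → 22 Elm St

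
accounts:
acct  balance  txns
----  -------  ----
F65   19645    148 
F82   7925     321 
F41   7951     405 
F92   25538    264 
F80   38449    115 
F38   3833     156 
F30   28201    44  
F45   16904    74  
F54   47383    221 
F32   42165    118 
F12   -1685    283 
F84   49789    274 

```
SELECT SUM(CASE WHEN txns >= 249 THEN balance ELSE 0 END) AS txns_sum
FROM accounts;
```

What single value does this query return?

acct=F65: ✗
acct=F82: ✓ → 7925
acct=F41: ✓ → 7951
acct=F92: ✓ → 25538
acct=F80: ✗
acct=F38: ✗
acct=F30: ✗
acct=F45: ✗
acct=F54: ✗
acct=F32: ✗
acct=F12: ✓ → -1685
acct=F84: ✓ → 49789
txns_sum = 7925 + 7951 + 25538 + -1685 + 49789 = 89518

89518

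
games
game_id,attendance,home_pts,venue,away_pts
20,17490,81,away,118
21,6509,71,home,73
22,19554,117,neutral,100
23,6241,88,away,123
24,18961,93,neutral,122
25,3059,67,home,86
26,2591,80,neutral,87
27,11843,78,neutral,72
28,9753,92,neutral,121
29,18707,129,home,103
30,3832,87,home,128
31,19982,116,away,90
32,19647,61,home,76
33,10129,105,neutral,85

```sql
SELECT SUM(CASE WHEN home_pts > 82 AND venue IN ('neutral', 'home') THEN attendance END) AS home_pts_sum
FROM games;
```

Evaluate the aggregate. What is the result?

80936

game_id=20: ✗
game_id=21: ✗
game_id=22: ✓ → 19554
game_id=23: ✗
game_id=24: ✓ → 18961
game_id=25: ✗
game_id=26: ✗
game_id=27: ✗
game_id=28: ✓ → 9753
game_id=29: ✓ → 18707
game_id=30: ✓ → 3832
game_id=31: ✗
game_id=32: ✗
game_id=33: ✓ → 10129
home_pts_sum = 19554 + 18961 + 9753 + 18707 + 3832 + 10129 = 80936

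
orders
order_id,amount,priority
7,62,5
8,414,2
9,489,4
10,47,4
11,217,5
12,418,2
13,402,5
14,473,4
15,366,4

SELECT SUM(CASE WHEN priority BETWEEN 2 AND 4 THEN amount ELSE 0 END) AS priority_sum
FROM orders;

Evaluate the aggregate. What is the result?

2207

order_id=7: ✗
order_id=8: ✓ → 414
order_id=9: ✓ → 489
order_id=10: ✓ → 47
order_id=11: ✗
order_id=12: ✓ → 418
order_id=13: ✗
order_id=14: ✓ → 473
order_id=15: ✓ → 366
priority_sum = 414 + 489 + 47 + 418 + 473 + 366 = 2207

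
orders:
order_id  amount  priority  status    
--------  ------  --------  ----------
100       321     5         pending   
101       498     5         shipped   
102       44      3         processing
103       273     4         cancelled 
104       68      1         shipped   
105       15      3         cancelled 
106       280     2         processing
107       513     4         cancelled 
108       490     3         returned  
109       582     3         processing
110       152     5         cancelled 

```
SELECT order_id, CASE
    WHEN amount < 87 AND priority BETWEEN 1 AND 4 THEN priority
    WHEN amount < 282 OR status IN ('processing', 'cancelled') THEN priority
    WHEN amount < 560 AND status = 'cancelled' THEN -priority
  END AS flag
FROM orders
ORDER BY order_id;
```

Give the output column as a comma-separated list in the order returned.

order_id=100: (no match → NULL) → NULL
order_id=101: (no match → NULL) → NULL
order_id=102: amount < 87 AND priority BETWEEN 1 AND 4 → 3
order_id=103: amount < 282 OR status IN ('processing', 'cancelled') → 4
order_id=104: amount < 87 AND priority BETWEEN 1 AND 4 → 1
order_id=105: amount < 87 AND priority BETWEEN 1 AND 4 → 3
order_id=106: amount < 282 OR status IN ('processing', 'cancelled') → 2
order_id=107: amount < 282 OR status IN ('processing', 'cancelled') → 4
order_id=108: (no match → NULL) → NULL
order_id=109: amount < 282 OR status IN ('processing', 'cancelled') → 3
order_id=110: amount < 282 OR status IN ('processing', 'cancelled') → 5

NULL, NULL, 3, 4, 1, 3, 2, 4, NULL, 3, 5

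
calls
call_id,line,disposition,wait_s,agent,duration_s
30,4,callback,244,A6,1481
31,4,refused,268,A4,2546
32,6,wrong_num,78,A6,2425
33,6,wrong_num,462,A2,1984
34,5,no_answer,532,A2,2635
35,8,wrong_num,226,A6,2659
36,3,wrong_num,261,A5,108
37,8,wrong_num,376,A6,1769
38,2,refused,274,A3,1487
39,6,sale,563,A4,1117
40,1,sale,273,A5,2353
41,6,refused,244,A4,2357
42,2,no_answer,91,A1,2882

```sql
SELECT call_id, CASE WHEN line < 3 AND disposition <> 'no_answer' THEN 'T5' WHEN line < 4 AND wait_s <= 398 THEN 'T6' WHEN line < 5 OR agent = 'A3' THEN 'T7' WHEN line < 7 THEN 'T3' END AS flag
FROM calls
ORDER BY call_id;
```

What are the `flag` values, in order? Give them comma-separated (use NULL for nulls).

call_id=30: line < 5 OR agent = 'A3' → T7
call_id=31: line < 5 OR agent = 'A3' → T7
call_id=32: line < 7 → T3
call_id=33: line < 7 → T3
call_id=34: line < 7 → T3
call_id=35: (no match → NULL) → NULL
call_id=36: line < 4 AND wait_s <= 398 → T6
call_id=37: (no match → NULL) → NULL
call_id=38: line < 3 AND disposition <> 'no_answer' → T5
call_id=39: line < 7 → T3
call_id=40: line < 3 AND disposition <> 'no_answer' → T5
call_id=41: line < 7 → T3
call_id=42: line < 4 AND wait_s <= 398 → T6

T7, T7, T3, T3, T3, NULL, T6, NULL, T5, T3, T5, T3, T6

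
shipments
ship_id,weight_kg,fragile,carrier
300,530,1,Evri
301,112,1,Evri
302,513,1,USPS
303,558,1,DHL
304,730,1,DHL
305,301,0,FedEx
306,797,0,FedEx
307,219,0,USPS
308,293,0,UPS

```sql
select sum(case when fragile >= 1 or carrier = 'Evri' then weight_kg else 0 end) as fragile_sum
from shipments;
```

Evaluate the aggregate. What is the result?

2443

ship_id=300: ✓ → 530
ship_id=301: ✓ → 112
ship_id=302: ✓ → 513
ship_id=303: ✓ → 558
ship_id=304: ✓ → 730
ship_id=305: ✗
ship_id=306: ✗
ship_id=307: ✗
ship_id=308: ✗
fragile_sum = 530 + 112 + 513 + 558 + 730 = 2443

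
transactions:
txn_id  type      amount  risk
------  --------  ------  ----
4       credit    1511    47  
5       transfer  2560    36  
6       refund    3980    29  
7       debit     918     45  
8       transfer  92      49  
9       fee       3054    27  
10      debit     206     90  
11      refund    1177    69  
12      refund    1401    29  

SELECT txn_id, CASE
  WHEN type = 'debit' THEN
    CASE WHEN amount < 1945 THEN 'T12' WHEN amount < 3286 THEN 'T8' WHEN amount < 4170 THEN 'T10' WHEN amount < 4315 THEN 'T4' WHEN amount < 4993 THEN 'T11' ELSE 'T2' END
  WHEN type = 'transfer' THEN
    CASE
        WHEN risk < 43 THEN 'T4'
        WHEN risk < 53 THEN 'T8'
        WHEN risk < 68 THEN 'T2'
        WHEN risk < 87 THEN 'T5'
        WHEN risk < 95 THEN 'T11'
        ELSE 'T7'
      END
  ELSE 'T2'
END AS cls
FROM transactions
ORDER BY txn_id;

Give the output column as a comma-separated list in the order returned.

txn_id=4: type='credit' → outer ELSE → T2
txn_id=5: type='transfer' → inner[risk < 43] → T4
txn_id=6: type='refund' → outer ELSE → T2
txn_id=7: type='debit' → inner[amount < 1945] → T12
txn_id=8: type='transfer' → inner[risk < 53] → T8
txn_id=9: type='fee' → outer ELSE → T2
txn_id=10: type='debit' → inner[amount < 1945] → T12
txn_id=11: type='refund' → outer ELSE → T2
txn_id=12: type='refund' → outer ELSE → T2

T2, T4, T2, T12, T8, T2, T12, T2, T2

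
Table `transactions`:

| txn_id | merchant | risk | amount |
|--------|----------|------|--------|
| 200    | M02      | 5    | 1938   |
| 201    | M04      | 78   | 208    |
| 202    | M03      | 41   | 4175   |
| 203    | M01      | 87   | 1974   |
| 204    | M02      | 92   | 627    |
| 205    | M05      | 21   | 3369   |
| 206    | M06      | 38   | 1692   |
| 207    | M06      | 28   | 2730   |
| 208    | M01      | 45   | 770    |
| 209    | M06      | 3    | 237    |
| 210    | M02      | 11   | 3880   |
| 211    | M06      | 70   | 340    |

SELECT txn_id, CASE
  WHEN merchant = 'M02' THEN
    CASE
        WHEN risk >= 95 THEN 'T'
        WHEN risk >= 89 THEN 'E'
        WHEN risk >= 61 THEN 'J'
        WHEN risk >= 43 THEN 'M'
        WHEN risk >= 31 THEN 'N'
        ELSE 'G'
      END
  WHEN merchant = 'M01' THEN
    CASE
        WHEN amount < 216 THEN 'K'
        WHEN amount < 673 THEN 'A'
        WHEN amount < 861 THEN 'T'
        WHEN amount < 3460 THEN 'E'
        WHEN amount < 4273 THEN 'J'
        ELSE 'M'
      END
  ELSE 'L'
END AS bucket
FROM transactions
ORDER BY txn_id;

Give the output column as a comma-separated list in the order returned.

txn_id=200: merchant='M02' → inner[ELSE] → G
txn_id=201: merchant='M04' → outer ELSE → L
txn_id=202: merchant='M03' → outer ELSE → L
txn_id=203: merchant='M01' → inner[amount < 3460] → E
txn_id=204: merchant='M02' → inner[risk >= 89] → E
txn_id=205: merchant='M05' → outer ELSE → L
txn_id=206: merchant='M06' → outer ELSE → L
txn_id=207: merchant='M06' → outer ELSE → L
txn_id=208: merchant='M01' → inner[amount < 861] → T
txn_id=209: merchant='M06' → outer ELSE → L
txn_id=210: merchant='M02' → inner[ELSE] → G
txn_id=211: merchant='M06' → outer ELSE → L

G, L, L, E, E, L, L, L, T, L, G, L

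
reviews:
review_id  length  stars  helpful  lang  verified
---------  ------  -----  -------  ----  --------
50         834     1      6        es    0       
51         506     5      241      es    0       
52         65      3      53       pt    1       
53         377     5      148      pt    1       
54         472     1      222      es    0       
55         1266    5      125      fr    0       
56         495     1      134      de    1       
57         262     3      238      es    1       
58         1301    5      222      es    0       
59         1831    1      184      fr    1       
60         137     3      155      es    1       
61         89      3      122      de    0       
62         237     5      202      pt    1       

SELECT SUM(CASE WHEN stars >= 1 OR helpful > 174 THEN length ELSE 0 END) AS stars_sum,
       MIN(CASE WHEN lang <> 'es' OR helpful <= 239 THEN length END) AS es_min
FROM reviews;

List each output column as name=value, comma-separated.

stars_sum=7872, es_min=65

[stars_sum: stars >= 1 OR helpful > 174]
review_id=50: ✓ → 834
review_id=51: ✓ → 506
review_id=52: ✓ → 65
review_id=53: ✓ → 377
review_id=54: ✓ → 472
review_id=55: ✓ → 1266
review_id=56: ✓ → 495
review_id=57: ✓ → 262
review_id=58: ✓ → 1301
review_id=59: ✓ → 1831
review_id=60: ✓ → 137
review_id=61: ✓ → 89
review_id=62: ✓ → 237
stars_sum = 834 + 506 + 65 + 377 + 472 + 1266 + 495 + 262 + 1301 + 1831 + 137 + 89 + 237 = 7872
—
[es_min: lang <> 'es' OR helpful <= 239]
review_id=50: ✓ → 834
review_id=51: ✗
review_id=52: ✓ → 65
review_id=53: ✓ → 377
review_id=54: ✓ → 472
review_id=55: ✓ → 1266
review_id=56: ✓ → 495
review_id=57: ✓ → 262
review_id=58: ✓ → 1301
review_id=59: ✓ → 1831
review_id=60: ✓ → 137
review_id=61: ✓ → 89
review_id=62: ✓ → 237
es_min = MIN(834, 65, 377, 472, 1266, 495, 262, 1301, 1831, 137, 89, 237) = 65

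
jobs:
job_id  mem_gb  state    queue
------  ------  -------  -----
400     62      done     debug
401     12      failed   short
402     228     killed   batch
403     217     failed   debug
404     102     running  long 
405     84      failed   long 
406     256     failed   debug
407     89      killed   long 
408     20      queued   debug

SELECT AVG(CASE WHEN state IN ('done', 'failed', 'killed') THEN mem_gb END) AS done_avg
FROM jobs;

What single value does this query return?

135.4285714286

job_id=400: ✓ → 62
job_id=401: ✓ → 12
job_id=402: ✓ → 228
job_id=403: ✓ → 217
job_id=404: ✗
job_id=405: ✓ → 84
job_id=406: ✓ → 256
job_id=407: ✓ → 89
job_id=408: ✗
done_avg = (62 + 12 + 228 + 217 + 84 + 256 + 89) / 7 = 135.4285714286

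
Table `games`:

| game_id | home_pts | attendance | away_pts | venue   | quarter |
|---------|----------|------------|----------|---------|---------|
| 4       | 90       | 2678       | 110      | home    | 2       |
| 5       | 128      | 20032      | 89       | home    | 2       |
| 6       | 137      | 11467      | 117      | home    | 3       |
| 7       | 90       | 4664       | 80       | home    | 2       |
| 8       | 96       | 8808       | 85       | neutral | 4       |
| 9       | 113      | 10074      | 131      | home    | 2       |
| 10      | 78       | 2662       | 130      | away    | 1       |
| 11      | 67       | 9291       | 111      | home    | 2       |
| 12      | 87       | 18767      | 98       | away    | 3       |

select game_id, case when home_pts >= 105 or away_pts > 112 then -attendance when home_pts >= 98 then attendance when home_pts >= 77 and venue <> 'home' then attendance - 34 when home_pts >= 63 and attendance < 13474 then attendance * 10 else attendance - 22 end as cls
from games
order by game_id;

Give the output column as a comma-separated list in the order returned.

game_id=4: home_pts >= 63 and attendance < 13474 → 26780
game_id=5: home_pts >= 105 or away_pts > 112 → -20032
game_id=6: home_pts >= 105 or away_pts > 112 → -11467
game_id=7: home_pts >= 63 and attendance < 13474 → 46640
game_id=8: home_pts >= 77 and venue <> 'home' → 8774
game_id=9: home_pts >= 105 or away_pts > 112 → -10074
game_id=10: home_pts >= 105 or away_pts > 112 → -2662
game_id=11: home_pts >= 63 and attendance < 13474 → 92910
game_id=12: home_pts >= 77 and venue <> 'home' → 18733

26780, -20032, -11467, 46640, 8774, -10074, -2662, 92910, 18733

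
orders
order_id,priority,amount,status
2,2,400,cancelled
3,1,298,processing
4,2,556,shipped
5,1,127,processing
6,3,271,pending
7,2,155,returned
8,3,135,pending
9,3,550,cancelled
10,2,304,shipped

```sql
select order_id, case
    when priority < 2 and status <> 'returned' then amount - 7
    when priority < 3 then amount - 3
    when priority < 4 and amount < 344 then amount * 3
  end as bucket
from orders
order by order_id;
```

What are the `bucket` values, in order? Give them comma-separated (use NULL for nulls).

397, 291, 553, 120, 813, 152, 405, NULL, 301

order_id=2: priority < 3 → 397
order_id=3: priority < 2 and status <> 'returned' → 291
order_id=4: priority < 3 → 553
order_id=5: priority < 2 and status <> 'returned' → 120
order_id=6: priority < 4 and amount < 344 → 813
order_id=7: priority < 3 → 152
order_id=8: priority < 4 and amount < 344 → 405
order_id=9: (no match → NULL) → NULL
order_id=10: priority < 3 → 301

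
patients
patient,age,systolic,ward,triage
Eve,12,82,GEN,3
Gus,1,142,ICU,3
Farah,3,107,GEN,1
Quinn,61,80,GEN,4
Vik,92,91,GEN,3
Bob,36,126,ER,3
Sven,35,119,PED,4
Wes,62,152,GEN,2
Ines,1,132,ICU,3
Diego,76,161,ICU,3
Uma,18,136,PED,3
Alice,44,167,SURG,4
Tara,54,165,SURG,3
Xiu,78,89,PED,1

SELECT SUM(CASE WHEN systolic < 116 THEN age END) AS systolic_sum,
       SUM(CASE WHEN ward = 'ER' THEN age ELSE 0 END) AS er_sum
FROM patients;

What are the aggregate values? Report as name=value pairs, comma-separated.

systolic_sum=246, er_sum=36

[systolic_sum: systolic < 116]
patient=Eve: ✓ → 12
patient=Gus: ✗
patient=Farah: ✓ → 3
patient=Quinn: ✓ → 61
patient=Vik: ✓ → 92
patient=Bob: ✗
patient=Sven: ✗
patient=Wes: ✗
patient=Ines: ✗
patient=Diego: ✗
patient=Uma: ✗
patient=Alice: ✗
patient=Tara: ✗
patient=Xiu: ✓ → 78
systolic_sum = 12 + 3 + 61 + 92 + 78 = 246
—
[er_sum: ward = 'ER']
patient=Eve: ✗
patient=Gus: ✗
patient=Farah: ✗
patient=Quinn: ✗
patient=Vik: ✗
patient=Bob: ✓ → 36
patient=Sven: ✗
patient=Wes: ✗
patient=Ines: ✗
patient=Diego: ✗
patient=Uma: ✗
patient=Alice: ✗
patient=Tara: ✗
patient=Xiu: ✗
er_sum = 36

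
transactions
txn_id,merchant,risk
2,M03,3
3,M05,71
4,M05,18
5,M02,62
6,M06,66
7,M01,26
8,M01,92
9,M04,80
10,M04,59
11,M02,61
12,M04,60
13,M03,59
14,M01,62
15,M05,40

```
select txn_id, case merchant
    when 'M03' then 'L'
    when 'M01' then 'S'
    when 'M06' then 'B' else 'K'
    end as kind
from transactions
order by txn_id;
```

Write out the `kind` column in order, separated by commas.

L, K, K, K, B, S, S, K, K, K, K, L, S, K

txn_id=2: merchant='M03' → L
txn_id=3: ELSE → K
txn_id=4: ELSE → K
txn_id=5: ELSE → K
txn_id=6: merchant='M06' → B
txn_id=7: merchant='M01' → S
txn_id=8: merchant='M01' → S
txn_id=9: ELSE → K
txn_id=10: ELSE → K
txn_id=11: ELSE → K
txn_id=12: ELSE → K
txn_id=13: merchant='M03' → L
txn_id=14: merchant='M01' → S
txn_id=15: ELSE → K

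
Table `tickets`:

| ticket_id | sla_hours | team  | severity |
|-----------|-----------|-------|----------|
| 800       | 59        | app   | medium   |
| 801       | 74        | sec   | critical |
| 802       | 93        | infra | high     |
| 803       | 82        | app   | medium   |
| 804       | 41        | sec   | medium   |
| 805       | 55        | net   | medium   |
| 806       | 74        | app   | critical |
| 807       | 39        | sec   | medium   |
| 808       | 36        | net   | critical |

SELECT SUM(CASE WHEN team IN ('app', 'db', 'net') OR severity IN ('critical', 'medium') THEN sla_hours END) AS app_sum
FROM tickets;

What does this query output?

460

ticket_id=800: ✓ → 59
ticket_id=801: ✓ → 74
ticket_id=802: ✗
ticket_id=803: ✓ → 82
ticket_id=804: ✓ → 41
ticket_id=805: ✓ → 55
ticket_id=806: ✓ → 74
ticket_id=807: ✓ → 39
ticket_id=808: ✓ → 36
app_sum = 59 + 74 + 82 + 41 + 55 + 74 + 39 + 36 = 460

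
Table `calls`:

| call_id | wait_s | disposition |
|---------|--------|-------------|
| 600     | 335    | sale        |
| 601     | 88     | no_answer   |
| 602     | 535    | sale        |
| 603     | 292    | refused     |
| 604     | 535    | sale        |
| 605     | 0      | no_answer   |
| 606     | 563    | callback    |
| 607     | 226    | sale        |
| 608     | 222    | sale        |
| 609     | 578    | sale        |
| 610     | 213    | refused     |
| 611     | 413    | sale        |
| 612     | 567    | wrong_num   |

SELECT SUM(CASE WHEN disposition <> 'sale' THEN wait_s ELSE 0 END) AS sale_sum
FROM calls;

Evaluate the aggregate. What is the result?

1723

call_id=600: ✗
call_id=601: ✓ → 88
call_id=602: ✗
call_id=603: ✓ → 292
call_id=604: ✗
call_id=605: ✓ → 0
call_id=606: ✓ → 563
call_id=607: ✗
call_id=608: ✗
call_id=609: ✗
call_id=610: ✓ → 213
call_id=611: ✗
call_id=612: ✓ → 567
sale_sum = 88 + 292 + 563 + 213 + 567 = 1723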